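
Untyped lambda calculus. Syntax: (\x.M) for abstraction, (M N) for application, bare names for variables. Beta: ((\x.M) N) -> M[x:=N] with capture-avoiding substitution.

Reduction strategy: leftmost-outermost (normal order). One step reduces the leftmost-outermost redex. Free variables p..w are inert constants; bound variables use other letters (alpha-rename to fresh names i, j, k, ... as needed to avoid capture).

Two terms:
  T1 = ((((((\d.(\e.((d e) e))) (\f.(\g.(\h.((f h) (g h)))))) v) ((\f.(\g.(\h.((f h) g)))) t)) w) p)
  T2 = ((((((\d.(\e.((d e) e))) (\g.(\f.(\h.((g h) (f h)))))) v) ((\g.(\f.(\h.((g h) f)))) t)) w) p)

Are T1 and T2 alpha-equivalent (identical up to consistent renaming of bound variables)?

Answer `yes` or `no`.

Term 1: ((((((\d.(\e.((d e) e))) (\f.(\g.(\h.((f h) (g h)))))) v) ((\f.(\g.(\h.((f h) g)))) t)) w) p)
Term 2: ((((((\d.(\e.((d e) e))) (\g.(\f.(\h.((g h) (f h)))))) v) ((\g.(\f.(\h.((g h) f)))) t)) w) p)
Alpha-equivalence: compare structure up to binder renaming.
Result: True

Answer: yes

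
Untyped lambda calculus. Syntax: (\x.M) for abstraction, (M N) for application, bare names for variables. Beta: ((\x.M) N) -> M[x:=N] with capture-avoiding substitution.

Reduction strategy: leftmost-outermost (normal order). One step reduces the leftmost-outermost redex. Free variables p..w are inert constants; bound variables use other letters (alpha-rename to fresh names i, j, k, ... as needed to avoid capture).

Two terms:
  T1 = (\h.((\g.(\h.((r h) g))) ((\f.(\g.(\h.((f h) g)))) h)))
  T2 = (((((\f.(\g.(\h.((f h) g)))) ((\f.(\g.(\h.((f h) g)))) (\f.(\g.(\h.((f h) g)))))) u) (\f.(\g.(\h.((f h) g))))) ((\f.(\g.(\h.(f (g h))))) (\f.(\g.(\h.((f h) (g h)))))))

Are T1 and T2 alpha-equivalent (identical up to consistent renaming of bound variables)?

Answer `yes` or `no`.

Term 1: (\h.((\g.(\h.((r h) g))) ((\f.(\g.(\h.((f h) g)))) h)))
Term 2: (((((\f.(\g.(\h.((f h) g)))) ((\f.(\g.(\h.((f h) g)))) (\f.(\g.(\h.((f h) g)))))) u) (\f.(\g.(\h.((f h) g))))) ((\f.(\g.(\h.(f (g h))))) (\f.(\g.(\h.((f h) (g h)))))))
Alpha-equivalence: compare structure up to binder renaming.
Result: False

Answer: no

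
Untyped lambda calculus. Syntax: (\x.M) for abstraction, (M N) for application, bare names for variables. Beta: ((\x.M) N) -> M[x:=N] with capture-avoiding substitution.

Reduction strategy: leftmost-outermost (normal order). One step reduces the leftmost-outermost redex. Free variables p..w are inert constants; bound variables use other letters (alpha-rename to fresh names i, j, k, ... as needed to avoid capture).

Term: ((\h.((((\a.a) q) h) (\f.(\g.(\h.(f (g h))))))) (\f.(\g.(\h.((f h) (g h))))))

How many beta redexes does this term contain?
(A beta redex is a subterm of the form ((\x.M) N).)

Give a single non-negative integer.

Answer: 2

Derivation:
Term: ((\h.((((\a.a) q) h) (\f.(\g.(\h.(f (g h))))))) (\f.(\g.(\h.((f h) (g h))))))
  Redex: ((\h.((((\a.a) q) h) (\f.(\g.(\h.(f (g h))))))) (\f.(\g.(\h.((f h) (g h))))))
  Redex: ((\a.a) q)
Total redexes: 2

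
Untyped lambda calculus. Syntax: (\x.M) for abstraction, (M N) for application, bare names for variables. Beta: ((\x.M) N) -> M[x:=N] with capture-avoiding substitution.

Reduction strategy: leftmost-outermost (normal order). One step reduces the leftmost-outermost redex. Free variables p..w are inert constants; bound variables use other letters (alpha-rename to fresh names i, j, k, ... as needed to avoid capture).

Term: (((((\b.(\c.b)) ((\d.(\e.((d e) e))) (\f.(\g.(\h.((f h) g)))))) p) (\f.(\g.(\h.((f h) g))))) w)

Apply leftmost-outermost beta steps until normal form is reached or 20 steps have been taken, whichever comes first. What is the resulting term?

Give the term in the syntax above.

Answer: (\h.((w h) (\f.(\g.(\h.((f h) g))))))

Derivation:
Step 0: (((((\b.(\c.b)) ((\d.(\e.((d e) e))) (\f.(\g.(\h.((f h) g)))))) p) (\f.(\g.(\h.((f h) g))))) w)
Step 1: ((((\c.((\d.(\e.((d e) e))) (\f.(\g.(\h.((f h) g)))))) p) (\f.(\g.(\h.((f h) g))))) w)
Step 2: ((((\d.(\e.((d e) e))) (\f.(\g.(\h.((f h) g))))) (\f.(\g.(\h.((f h) g))))) w)
Step 3: (((\e.(((\f.(\g.(\h.((f h) g)))) e) e)) (\f.(\g.(\h.((f h) g))))) w)
Step 4: ((((\f.(\g.(\h.((f h) g)))) (\f.(\g.(\h.((f h) g))))) (\f.(\g.(\h.((f h) g))))) w)
Step 5: (((\g.(\h.(((\f.(\g.(\h.((f h) g)))) h) g))) (\f.(\g.(\h.((f h) g))))) w)
Step 6: ((\h.(((\f.(\g.(\h.((f h) g)))) h) (\f.(\g.(\h.((f h) g)))))) w)
Step 7: (((\f.(\g.(\h.((f h) g)))) w) (\f.(\g.(\h.((f h) g)))))
Step 8: ((\g.(\h.((w h) g))) (\f.(\g.(\h.((f h) g)))))
Step 9: (\h.((w h) (\f.(\g.(\h.((f h) g))))))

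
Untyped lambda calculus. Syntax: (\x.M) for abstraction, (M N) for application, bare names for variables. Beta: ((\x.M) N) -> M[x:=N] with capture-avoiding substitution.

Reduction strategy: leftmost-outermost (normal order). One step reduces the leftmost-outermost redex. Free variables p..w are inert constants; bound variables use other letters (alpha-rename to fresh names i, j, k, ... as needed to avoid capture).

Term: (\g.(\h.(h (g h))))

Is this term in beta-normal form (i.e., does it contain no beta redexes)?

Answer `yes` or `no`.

Term: (\g.(\h.(h (g h))))
No beta redexes found.

Answer: yes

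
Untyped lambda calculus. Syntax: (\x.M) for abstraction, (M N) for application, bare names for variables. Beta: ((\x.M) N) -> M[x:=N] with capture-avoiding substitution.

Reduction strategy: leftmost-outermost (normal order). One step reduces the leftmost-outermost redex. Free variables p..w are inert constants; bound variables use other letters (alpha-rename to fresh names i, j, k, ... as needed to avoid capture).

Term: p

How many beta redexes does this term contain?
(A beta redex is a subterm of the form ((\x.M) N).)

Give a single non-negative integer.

Term: p
  (no redexes)
Total redexes: 0

Answer: 0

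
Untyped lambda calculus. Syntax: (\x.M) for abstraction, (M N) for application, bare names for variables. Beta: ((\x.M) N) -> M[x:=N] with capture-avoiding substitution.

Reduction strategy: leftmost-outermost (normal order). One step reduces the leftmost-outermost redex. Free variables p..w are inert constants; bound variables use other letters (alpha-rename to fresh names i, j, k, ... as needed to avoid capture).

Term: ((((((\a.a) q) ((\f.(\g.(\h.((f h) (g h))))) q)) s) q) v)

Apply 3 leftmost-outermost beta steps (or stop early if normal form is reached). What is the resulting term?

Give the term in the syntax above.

Step 0: ((((((\a.a) q) ((\f.(\g.(\h.((f h) (g h))))) q)) s) q) v)
Step 1: ((((q ((\f.(\g.(\h.((f h) (g h))))) q)) s) q) v)
Step 2: ((((q (\g.(\h.((q h) (g h))))) s) q) v)
Step 3: (normal form reached)

Answer: ((((q (\g.(\h.((q h) (g h))))) s) q) v)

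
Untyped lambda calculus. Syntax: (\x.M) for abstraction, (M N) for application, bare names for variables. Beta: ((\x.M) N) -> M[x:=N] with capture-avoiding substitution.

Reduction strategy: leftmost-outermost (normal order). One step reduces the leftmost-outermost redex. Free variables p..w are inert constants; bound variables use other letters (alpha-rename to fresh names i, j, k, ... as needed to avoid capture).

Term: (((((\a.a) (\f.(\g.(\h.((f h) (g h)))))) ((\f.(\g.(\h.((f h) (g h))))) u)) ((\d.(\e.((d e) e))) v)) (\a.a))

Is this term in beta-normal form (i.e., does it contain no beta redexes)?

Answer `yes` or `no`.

Answer: no

Derivation:
Term: (((((\a.a) (\f.(\g.(\h.((f h) (g h)))))) ((\f.(\g.(\h.((f h) (g h))))) u)) ((\d.(\e.((d e) e))) v)) (\a.a))
Found 3 beta redex(es).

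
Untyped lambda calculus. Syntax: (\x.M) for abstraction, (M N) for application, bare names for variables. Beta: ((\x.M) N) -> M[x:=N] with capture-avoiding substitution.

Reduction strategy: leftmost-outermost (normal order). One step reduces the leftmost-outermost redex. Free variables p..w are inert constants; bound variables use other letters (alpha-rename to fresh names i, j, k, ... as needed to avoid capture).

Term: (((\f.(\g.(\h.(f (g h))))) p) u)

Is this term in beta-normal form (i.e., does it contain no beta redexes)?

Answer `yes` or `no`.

Answer: no

Derivation:
Term: (((\f.(\g.(\h.(f (g h))))) p) u)
Found 1 beta redex(es).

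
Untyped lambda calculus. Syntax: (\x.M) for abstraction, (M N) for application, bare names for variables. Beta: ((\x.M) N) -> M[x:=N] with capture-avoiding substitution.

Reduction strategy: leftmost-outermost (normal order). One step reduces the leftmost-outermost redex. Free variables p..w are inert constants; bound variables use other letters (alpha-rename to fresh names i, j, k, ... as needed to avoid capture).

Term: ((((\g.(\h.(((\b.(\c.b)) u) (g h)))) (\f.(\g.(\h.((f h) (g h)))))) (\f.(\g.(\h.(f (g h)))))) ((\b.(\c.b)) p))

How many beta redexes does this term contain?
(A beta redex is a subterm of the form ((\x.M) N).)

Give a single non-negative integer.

Term: ((((\g.(\h.(((\b.(\c.b)) u) (g h)))) (\f.(\g.(\h.((f h) (g h)))))) (\f.(\g.(\h.(f (g h)))))) ((\b.(\c.b)) p))
  Redex: ((\g.(\h.(((\b.(\c.b)) u) (g h)))) (\f.(\g.(\h.((f h) (g h))))))
  Redex: ((\b.(\c.b)) u)
  Redex: ((\b.(\c.b)) p)
Total redexes: 3

Answer: 3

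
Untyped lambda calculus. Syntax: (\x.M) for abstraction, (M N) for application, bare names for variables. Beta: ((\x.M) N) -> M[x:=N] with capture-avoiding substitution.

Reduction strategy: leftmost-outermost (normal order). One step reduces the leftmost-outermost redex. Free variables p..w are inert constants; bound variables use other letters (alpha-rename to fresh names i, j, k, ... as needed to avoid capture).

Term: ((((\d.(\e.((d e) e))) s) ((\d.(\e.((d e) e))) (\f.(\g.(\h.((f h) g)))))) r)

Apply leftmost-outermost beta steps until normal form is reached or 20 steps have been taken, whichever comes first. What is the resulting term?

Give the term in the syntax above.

Step 0: ((((\d.(\e.((d e) e))) s) ((\d.(\e.((d e) e))) (\f.(\g.(\h.((f h) g)))))) r)
Step 1: (((\e.((s e) e)) ((\d.(\e.((d e) e))) (\f.(\g.(\h.((f h) g)))))) r)
Step 2: (((s ((\d.(\e.((d e) e))) (\f.(\g.(\h.((f h) g)))))) ((\d.(\e.((d e) e))) (\f.(\g.(\h.((f h) g)))))) r)
Step 3: (((s (\e.(((\f.(\g.(\h.((f h) g)))) e) e))) ((\d.(\e.((d e) e))) (\f.(\g.(\h.((f h) g)))))) r)
Step 4: (((s (\e.((\g.(\h.((e h) g))) e))) ((\d.(\e.((d e) e))) (\f.(\g.(\h.((f h) g)))))) r)
Step 5: (((s (\e.(\h.((e h) e)))) ((\d.(\e.((d e) e))) (\f.(\g.(\h.((f h) g)))))) r)
Step 6: (((s (\e.(\h.((e h) e)))) (\e.(((\f.(\g.(\h.((f h) g)))) e) e))) r)
Step 7: (((s (\e.(\h.((e h) e)))) (\e.((\g.(\h.((e h) g))) e))) r)
Step 8: (((s (\e.(\h.((e h) e)))) (\e.(\h.((e h) e)))) r)

Answer: (((s (\e.(\h.((e h) e)))) (\e.(\h.((e h) e)))) r)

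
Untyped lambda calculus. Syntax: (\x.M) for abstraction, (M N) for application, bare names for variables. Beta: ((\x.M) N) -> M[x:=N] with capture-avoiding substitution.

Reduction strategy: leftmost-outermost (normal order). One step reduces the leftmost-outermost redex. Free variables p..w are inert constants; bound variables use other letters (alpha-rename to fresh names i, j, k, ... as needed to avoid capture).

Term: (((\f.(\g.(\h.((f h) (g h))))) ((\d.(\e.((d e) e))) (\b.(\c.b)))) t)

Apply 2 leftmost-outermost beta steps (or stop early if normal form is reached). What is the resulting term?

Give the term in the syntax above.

Answer: (\h.((((\d.(\e.((d e) e))) (\b.(\c.b))) h) (t h)))

Derivation:
Step 0: (((\f.(\g.(\h.((f h) (g h))))) ((\d.(\e.((d e) e))) (\b.(\c.b)))) t)
Step 1: ((\g.(\h.((((\d.(\e.((d e) e))) (\b.(\c.b))) h) (g h)))) t)
Step 2: (\h.((((\d.(\e.((d e) e))) (\b.(\c.b))) h) (t h)))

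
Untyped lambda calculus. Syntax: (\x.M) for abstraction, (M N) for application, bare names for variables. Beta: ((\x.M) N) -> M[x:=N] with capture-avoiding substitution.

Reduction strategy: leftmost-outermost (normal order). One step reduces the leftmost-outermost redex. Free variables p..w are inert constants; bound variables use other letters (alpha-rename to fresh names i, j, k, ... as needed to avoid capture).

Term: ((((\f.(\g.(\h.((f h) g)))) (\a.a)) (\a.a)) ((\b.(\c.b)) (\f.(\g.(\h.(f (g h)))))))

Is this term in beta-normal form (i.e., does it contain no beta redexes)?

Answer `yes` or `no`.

Answer: no

Derivation:
Term: ((((\f.(\g.(\h.((f h) g)))) (\a.a)) (\a.a)) ((\b.(\c.b)) (\f.(\g.(\h.(f (g h)))))))
Found 2 beta redex(es).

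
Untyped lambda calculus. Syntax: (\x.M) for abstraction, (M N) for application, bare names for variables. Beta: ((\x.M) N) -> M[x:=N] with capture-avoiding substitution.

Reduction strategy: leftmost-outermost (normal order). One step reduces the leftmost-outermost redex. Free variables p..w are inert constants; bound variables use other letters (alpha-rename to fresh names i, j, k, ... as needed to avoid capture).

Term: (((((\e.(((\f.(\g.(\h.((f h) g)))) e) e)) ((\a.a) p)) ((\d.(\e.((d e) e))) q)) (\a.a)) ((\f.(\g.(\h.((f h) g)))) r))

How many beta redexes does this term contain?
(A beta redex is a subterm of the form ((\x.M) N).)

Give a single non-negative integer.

Answer: 5

Derivation:
Term: (((((\e.(((\f.(\g.(\h.((f h) g)))) e) e)) ((\a.a) p)) ((\d.(\e.((d e) e))) q)) (\a.a)) ((\f.(\g.(\h.((f h) g)))) r))
  Redex: ((\e.(((\f.(\g.(\h.((f h) g)))) e) e)) ((\a.a) p))
  Redex: ((\f.(\g.(\h.((f h) g)))) e)
  Redex: ((\a.a) p)
  Redex: ((\d.(\e.((d e) e))) q)
  Redex: ((\f.(\g.(\h.((f h) g)))) r)
Total redexes: 5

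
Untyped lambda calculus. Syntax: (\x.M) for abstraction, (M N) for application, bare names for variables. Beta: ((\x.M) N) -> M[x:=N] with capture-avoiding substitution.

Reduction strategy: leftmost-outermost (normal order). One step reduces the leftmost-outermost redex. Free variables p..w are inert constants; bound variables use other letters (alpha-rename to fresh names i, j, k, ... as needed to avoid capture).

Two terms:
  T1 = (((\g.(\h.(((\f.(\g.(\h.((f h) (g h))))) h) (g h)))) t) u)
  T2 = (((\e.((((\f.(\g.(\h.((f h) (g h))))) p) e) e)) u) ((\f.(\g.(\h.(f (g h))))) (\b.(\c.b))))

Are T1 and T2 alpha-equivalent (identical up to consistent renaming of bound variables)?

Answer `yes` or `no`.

Term 1: (((\g.(\h.(((\f.(\g.(\h.((f h) (g h))))) h) (g h)))) t) u)
Term 2: (((\e.((((\f.(\g.(\h.((f h) (g h))))) p) e) e)) u) ((\f.(\g.(\h.(f (g h))))) (\b.(\c.b))))
Alpha-equivalence: compare structure up to binder renaming.
Result: False

Answer: no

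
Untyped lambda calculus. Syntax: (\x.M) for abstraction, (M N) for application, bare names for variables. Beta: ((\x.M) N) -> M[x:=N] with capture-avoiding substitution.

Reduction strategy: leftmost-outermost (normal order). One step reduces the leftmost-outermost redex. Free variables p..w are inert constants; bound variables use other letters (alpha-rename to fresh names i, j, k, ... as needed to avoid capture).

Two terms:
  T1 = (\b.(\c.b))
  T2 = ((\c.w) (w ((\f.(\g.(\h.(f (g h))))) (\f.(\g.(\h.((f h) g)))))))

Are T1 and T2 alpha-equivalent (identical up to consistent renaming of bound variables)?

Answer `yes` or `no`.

Term 1: (\b.(\c.b))
Term 2: ((\c.w) (w ((\f.(\g.(\h.(f (g h))))) (\f.(\g.(\h.((f h) g)))))))
Alpha-equivalence: compare structure up to binder renaming.
Result: False

Answer: no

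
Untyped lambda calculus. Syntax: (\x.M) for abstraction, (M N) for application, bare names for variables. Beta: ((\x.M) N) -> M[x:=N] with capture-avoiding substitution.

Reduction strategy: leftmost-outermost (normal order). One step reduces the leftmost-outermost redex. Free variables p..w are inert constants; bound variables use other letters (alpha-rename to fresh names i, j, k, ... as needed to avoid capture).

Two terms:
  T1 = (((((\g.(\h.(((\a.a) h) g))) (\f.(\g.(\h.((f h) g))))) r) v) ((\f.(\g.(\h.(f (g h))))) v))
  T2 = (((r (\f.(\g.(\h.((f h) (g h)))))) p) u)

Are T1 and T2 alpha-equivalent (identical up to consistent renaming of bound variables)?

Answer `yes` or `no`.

Term 1: (((((\g.(\h.(((\a.a) h) g))) (\f.(\g.(\h.((f h) g))))) r) v) ((\f.(\g.(\h.(f (g h))))) v))
Term 2: (((r (\f.(\g.(\h.((f h) (g h)))))) p) u)
Alpha-equivalence: compare structure up to binder renaming.
Result: False

Answer: no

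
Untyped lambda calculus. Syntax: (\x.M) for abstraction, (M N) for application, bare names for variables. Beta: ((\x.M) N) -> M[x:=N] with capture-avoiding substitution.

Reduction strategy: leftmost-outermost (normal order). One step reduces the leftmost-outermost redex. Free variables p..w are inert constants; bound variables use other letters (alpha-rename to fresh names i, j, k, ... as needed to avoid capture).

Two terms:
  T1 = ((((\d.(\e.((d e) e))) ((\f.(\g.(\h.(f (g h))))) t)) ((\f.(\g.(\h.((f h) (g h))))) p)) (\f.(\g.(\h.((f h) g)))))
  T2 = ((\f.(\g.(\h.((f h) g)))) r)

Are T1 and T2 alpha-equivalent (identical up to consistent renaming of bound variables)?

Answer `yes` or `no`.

Term 1: ((((\d.(\e.((d e) e))) ((\f.(\g.(\h.(f (g h))))) t)) ((\f.(\g.(\h.((f h) (g h))))) p)) (\f.(\g.(\h.((f h) g)))))
Term 2: ((\f.(\g.(\h.((f h) g)))) r)
Alpha-equivalence: compare structure up to binder renaming.
Result: False

Answer: no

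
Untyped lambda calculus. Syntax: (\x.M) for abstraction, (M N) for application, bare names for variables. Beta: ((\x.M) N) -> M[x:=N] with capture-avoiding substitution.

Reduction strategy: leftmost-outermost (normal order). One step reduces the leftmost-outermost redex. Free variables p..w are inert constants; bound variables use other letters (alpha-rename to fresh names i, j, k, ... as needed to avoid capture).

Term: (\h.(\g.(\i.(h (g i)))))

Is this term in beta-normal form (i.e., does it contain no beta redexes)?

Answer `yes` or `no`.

Answer: yes

Derivation:
Term: (\h.(\g.(\i.(h (g i)))))
No beta redexes found.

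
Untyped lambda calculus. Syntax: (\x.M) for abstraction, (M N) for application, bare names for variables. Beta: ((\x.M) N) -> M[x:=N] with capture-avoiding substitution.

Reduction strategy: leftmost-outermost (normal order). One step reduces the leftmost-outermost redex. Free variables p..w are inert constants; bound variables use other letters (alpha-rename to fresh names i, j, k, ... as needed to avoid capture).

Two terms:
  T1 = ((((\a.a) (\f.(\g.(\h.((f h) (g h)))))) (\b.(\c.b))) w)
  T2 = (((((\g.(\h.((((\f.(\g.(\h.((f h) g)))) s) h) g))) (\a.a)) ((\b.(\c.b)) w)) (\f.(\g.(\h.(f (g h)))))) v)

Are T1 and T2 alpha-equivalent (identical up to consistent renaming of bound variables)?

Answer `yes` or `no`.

Term 1: ((((\a.a) (\f.(\g.(\h.((f h) (g h)))))) (\b.(\c.b))) w)
Term 2: (((((\g.(\h.((((\f.(\g.(\h.((f h) g)))) s) h) g))) (\a.a)) ((\b.(\c.b)) w)) (\f.(\g.(\h.(f (g h)))))) v)
Alpha-equivalence: compare structure up to binder renaming.
Result: False

Answer: no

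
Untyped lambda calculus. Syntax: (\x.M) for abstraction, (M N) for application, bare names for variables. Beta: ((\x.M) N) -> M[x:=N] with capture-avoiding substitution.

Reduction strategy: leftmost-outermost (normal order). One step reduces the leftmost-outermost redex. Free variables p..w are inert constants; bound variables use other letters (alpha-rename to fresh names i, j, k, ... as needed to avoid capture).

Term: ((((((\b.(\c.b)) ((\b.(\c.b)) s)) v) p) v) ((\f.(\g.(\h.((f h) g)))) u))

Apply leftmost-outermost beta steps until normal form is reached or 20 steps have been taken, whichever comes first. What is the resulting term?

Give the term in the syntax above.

Step 0: ((((((\b.(\c.b)) ((\b.(\c.b)) s)) v) p) v) ((\f.(\g.(\h.((f h) g)))) u))
Step 1: (((((\c.((\b.(\c.b)) s)) v) p) v) ((\f.(\g.(\h.((f h) g)))) u))
Step 2: (((((\b.(\c.b)) s) p) v) ((\f.(\g.(\h.((f h) g)))) u))
Step 3: ((((\c.s) p) v) ((\f.(\g.(\h.((f h) g)))) u))
Step 4: ((s v) ((\f.(\g.(\h.((f h) g)))) u))
Step 5: ((s v) (\g.(\h.((u h) g))))

Answer: ((s v) (\g.(\h.((u h) g))))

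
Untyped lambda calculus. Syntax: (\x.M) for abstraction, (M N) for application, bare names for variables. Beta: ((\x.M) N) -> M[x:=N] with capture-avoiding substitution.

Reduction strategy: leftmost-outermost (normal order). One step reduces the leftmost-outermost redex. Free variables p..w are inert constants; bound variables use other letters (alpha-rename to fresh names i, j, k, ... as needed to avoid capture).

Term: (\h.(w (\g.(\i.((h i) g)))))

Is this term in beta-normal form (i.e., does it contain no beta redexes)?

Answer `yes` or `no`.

Term: (\h.(w (\g.(\i.((h i) g)))))
No beta redexes found.

Answer: yes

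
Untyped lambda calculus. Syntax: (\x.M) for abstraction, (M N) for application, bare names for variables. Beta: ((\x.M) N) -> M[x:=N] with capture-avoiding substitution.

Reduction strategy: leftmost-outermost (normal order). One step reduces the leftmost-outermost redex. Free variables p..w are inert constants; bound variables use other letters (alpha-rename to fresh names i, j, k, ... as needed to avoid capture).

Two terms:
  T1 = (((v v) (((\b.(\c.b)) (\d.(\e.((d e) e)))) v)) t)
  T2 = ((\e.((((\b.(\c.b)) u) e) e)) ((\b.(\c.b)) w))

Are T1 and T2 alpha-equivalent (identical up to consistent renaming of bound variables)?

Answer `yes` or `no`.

Answer: no

Derivation:
Term 1: (((v v) (((\b.(\c.b)) (\d.(\e.((d e) e)))) v)) t)
Term 2: ((\e.((((\b.(\c.b)) u) e) e)) ((\b.(\c.b)) w))
Alpha-equivalence: compare structure up to binder renaming.
Result: False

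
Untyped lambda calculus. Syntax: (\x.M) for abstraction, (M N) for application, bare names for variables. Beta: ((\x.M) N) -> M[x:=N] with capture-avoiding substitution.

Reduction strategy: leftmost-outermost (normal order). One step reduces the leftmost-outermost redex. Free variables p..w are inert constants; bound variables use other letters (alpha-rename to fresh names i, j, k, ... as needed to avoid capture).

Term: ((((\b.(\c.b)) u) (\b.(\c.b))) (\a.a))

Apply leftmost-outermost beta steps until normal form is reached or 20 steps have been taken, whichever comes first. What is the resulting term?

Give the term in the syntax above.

Step 0: ((((\b.(\c.b)) u) (\b.(\c.b))) (\a.a))
Step 1: (((\c.u) (\b.(\c.b))) (\a.a))
Step 2: (u (\a.a))

Answer: (u (\a.a))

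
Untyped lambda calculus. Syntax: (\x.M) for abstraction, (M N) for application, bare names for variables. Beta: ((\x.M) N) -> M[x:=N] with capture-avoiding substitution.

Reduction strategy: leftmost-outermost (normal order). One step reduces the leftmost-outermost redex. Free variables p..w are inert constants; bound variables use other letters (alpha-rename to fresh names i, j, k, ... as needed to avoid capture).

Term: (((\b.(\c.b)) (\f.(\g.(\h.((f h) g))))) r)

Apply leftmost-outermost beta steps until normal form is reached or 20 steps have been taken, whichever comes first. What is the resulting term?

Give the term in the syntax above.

Answer: (\f.(\g.(\h.((f h) g))))

Derivation:
Step 0: (((\b.(\c.b)) (\f.(\g.(\h.((f h) g))))) r)
Step 1: ((\c.(\f.(\g.(\h.((f h) g))))) r)
Step 2: (\f.(\g.(\h.((f h) g))))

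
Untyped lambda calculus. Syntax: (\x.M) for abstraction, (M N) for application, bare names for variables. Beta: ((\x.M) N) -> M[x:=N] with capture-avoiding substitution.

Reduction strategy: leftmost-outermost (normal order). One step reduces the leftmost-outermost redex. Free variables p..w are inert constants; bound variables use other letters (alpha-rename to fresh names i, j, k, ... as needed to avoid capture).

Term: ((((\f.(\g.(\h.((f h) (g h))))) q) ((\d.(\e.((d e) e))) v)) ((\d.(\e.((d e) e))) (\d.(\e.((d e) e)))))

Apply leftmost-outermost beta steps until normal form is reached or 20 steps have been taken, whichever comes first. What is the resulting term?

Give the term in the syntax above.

Answer: ((q (\e.((e e) e))) ((v (\e.((e e) e))) (\e.((e e) e))))

Derivation:
Step 0: ((((\f.(\g.(\h.((f h) (g h))))) q) ((\d.(\e.((d e) e))) v)) ((\d.(\e.((d e) e))) (\d.(\e.((d e) e)))))
Step 1: (((\g.(\h.((q h) (g h)))) ((\d.(\e.((d e) e))) v)) ((\d.(\e.((d e) e))) (\d.(\e.((d e) e)))))
Step 2: ((\h.((q h) (((\d.(\e.((d e) e))) v) h))) ((\d.(\e.((d e) e))) (\d.(\e.((d e) e)))))
Step 3: ((q ((\d.(\e.((d e) e))) (\d.(\e.((d e) e))))) (((\d.(\e.((d e) e))) v) ((\d.(\e.((d e) e))) (\d.(\e.((d e) e))))))
Step 4: ((q (\e.(((\d.(\e.((d e) e))) e) e))) (((\d.(\e.((d e) e))) v) ((\d.(\e.((d e) e))) (\d.(\e.((d e) e))))))
Step 5: ((q (\e.((\i.((e i) i)) e))) (((\d.(\e.((d e) e))) v) ((\d.(\e.((d e) e))) (\d.(\e.((d e) e))))))
Step 6: ((q (\e.((e e) e))) (((\d.(\e.((d e) e))) v) ((\d.(\e.((d e) e))) (\d.(\e.((d e) e))))))
Step 7: ((q (\e.((e e) e))) ((\e.((v e) e)) ((\d.(\e.((d e) e))) (\d.(\e.((d e) e))))))
Step 8: ((q (\e.((e e) e))) ((v ((\d.(\e.((d e) e))) (\d.(\e.((d e) e))))) ((\d.(\e.((d e) e))) (\d.(\e.((d e) e))))))
Step 9: ((q (\e.((e e) e))) ((v (\e.(((\d.(\e.((d e) e))) e) e))) ((\d.(\e.((d e) e))) (\d.(\e.((d e) e))))))
Step 10: ((q (\e.((e e) e))) ((v (\e.((\i.((e i) i)) e))) ((\d.(\e.((d e) e))) (\d.(\e.((d e) e))))))
Step 11: ((q (\e.((e e) e))) ((v (\e.((e e) e))) ((\d.(\e.((d e) e))) (\d.(\e.((d e) e))))))
Step 12: ((q (\e.((e e) e))) ((v (\e.((e e) e))) (\e.(((\d.(\e.((d e) e))) e) e))))
Step 13: ((q (\e.((e e) e))) ((v (\e.((e e) e))) (\e.((\i.((e i) i)) e))))
Step 14: ((q (\e.((e e) e))) ((v (\e.((e e) e))) (\e.((e e) e))))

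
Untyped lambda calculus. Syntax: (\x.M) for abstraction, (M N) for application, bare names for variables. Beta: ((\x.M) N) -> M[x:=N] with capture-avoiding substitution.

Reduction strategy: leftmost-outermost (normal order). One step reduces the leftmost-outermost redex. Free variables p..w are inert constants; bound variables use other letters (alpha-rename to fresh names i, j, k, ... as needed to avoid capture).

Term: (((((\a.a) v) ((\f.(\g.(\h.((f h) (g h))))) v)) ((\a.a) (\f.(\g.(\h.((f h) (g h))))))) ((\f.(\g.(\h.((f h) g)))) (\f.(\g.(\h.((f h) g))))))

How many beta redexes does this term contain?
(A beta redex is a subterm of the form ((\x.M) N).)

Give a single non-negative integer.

Answer: 4

Derivation:
Term: (((((\a.a) v) ((\f.(\g.(\h.((f h) (g h))))) v)) ((\a.a) (\f.(\g.(\h.((f h) (g h))))))) ((\f.(\g.(\h.((f h) g)))) (\f.(\g.(\h.((f h) g))))))
  Redex: ((\a.a) v)
  Redex: ((\f.(\g.(\h.((f h) (g h))))) v)
  Redex: ((\a.a) (\f.(\g.(\h.((f h) (g h))))))
  Redex: ((\f.(\g.(\h.((f h) g)))) (\f.(\g.(\h.((f h) g)))))
Total redexes: 4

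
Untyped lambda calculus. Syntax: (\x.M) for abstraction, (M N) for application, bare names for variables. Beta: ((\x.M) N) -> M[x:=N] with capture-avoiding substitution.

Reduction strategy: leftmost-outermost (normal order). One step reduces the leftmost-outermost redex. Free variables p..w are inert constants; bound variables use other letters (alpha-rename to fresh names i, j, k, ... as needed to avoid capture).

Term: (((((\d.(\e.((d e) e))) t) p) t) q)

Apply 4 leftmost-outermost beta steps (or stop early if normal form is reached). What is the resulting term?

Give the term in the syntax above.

Answer: ((((t p) p) t) q)

Derivation:
Step 0: (((((\d.(\e.((d e) e))) t) p) t) q)
Step 1: ((((\e.((t e) e)) p) t) q)
Step 2: ((((t p) p) t) q)
Step 3: (normal form reached)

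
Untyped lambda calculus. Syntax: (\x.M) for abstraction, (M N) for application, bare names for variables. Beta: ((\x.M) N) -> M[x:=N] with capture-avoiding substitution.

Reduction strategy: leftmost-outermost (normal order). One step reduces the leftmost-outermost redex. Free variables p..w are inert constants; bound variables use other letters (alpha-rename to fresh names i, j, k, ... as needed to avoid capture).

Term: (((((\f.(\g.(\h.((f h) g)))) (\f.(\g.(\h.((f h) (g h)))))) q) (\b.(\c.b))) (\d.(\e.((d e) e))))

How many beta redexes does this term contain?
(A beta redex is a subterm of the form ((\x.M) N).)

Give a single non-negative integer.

Answer: 1

Derivation:
Term: (((((\f.(\g.(\h.((f h) g)))) (\f.(\g.(\h.((f h) (g h)))))) q) (\b.(\c.b))) (\d.(\e.((d e) e))))
  Redex: ((\f.(\g.(\h.((f h) g)))) (\f.(\g.(\h.((f h) (g h))))))
Total redexes: 1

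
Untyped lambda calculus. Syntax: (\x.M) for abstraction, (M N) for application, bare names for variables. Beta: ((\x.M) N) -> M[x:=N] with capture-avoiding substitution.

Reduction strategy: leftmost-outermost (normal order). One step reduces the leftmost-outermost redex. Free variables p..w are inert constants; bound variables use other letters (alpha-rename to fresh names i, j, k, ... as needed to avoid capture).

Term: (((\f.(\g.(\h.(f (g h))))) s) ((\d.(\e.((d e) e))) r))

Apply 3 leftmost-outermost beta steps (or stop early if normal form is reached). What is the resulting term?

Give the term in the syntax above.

Step 0: (((\f.(\g.(\h.(f (g h))))) s) ((\d.(\e.((d e) e))) r))
Step 1: ((\g.(\h.(s (g h)))) ((\d.(\e.((d e) e))) r))
Step 2: (\h.(s (((\d.(\e.((d e) e))) r) h)))
Step 3: (\h.(s ((\e.((r e) e)) h)))

Answer: (\h.(s ((\e.((r e) e)) h)))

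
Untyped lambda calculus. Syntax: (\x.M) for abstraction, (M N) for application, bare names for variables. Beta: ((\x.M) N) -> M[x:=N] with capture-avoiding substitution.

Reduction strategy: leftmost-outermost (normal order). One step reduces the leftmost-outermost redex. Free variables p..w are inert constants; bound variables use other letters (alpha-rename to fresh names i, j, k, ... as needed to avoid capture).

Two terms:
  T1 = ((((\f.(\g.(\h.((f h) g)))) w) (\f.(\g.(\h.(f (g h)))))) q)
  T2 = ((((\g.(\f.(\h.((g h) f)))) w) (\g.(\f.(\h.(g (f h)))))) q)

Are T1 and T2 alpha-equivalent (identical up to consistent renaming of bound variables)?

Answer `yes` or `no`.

Answer: yes

Derivation:
Term 1: ((((\f.(\g.(\h.((f h) g)))) w) (\f.(\g.(\h.(f (g h)))))) q)
Term 2: ((((\g.(\f.(\h.((g h) f)))) w) (\g.(\f.(\h.(g (f h)))))) q)
Alpha-equivalence: compare structure up to binder renaming.
Result: True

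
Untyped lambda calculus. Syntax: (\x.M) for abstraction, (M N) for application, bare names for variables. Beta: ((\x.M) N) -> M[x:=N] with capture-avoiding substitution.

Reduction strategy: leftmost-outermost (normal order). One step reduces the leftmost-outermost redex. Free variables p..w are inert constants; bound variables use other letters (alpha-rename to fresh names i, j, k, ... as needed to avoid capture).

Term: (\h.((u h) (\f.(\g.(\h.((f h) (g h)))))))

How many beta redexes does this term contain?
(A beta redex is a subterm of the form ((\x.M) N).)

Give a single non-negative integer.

Term: (\h.((u h) (\f.(\g.(\h.((f h) (g h)))))))
  (no redexes)
Total redexes: 0

Answer: 0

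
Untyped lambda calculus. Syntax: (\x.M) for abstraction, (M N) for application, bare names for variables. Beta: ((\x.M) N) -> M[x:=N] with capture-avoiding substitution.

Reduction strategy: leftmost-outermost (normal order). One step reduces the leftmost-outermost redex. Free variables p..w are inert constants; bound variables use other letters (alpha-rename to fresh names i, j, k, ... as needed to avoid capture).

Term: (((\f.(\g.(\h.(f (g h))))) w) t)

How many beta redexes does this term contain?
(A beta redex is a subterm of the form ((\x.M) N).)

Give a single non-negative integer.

Term: (((\f.(\g.(\h.(f (g h))))) w) t)
  Redex: ((\f.(\g.(\h.(f (g h))))) w)
Total redexes: 1

Answer: 1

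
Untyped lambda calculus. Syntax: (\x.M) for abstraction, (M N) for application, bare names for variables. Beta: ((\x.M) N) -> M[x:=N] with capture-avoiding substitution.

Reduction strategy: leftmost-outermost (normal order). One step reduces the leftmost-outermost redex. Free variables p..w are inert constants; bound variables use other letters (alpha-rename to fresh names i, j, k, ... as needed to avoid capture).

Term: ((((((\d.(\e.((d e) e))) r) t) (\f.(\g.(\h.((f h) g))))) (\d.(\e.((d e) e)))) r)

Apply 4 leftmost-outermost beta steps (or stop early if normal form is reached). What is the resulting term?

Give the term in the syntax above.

Answer: (((((r t) t) (\f.(\g.(\h.((f h) g))))) (\d.(\e.((d e) e)))) r)

Derivation:
Step 0: ((((((\d.(\e.((d e) e))) r) t) (\f.(\g.(\h.((f h) g))))) (\d.(\e.((d e) e)))) r)
Step 1: (((((\e.((r e) e)) t) (\f.(\g.(\h.((f h) g))))) (\d.(\e.((d e) e)))) r)
Step 2: (((((r t) t) (\f.(\g.(\h.((f h) g))))) (\d.(\e.((d e) e)))) r)
Step 3: (normal form reached)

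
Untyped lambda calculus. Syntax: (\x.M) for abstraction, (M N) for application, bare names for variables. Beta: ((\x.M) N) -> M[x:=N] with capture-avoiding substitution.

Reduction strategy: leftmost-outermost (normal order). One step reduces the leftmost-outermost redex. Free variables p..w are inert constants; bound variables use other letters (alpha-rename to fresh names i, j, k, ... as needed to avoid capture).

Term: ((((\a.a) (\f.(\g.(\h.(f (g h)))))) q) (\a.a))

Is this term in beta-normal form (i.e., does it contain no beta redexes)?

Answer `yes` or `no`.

Answer: no

Derivation:
Term: ((((\a.a) (\f.(\g.(\h.(f (g h)))))) q) (\a.a))
Found 1 beta redex(es).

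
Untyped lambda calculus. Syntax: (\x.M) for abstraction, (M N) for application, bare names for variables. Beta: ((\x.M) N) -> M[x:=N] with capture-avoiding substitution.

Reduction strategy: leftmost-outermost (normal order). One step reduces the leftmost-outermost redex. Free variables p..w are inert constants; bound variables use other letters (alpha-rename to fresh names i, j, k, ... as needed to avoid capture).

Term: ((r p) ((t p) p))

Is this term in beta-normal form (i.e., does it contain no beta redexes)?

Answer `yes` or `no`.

Term: ((r p) ((t p) p))
No beta redexes found.

Answer: yes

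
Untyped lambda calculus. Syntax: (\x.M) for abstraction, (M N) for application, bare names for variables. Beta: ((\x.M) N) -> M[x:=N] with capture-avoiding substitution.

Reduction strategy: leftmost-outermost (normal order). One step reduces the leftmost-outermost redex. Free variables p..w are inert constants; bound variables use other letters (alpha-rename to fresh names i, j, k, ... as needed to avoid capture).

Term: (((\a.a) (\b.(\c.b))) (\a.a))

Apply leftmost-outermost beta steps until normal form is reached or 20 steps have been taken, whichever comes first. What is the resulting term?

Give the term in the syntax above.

Step 0: (((\a.a) (\b.(\c.b))) (\a.a))
Step 1: ((\b.(\c.b)) (\a.a))
Step 2: (\c.(\a.a))

Answer: (\c.(\a.a))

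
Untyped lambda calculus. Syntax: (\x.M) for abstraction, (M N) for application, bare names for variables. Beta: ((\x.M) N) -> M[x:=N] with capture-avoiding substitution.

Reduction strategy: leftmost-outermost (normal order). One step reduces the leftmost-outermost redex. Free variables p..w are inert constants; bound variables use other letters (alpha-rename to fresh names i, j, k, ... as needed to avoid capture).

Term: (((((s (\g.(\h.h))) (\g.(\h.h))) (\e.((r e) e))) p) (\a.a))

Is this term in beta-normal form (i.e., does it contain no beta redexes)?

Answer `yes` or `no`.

Answer: yes

Derivation:
Term: (((((s (\g.(\h.h))) (\g.(\h.h))) (\e.((r e) e))) p) (\a.a))
No beta redexes found.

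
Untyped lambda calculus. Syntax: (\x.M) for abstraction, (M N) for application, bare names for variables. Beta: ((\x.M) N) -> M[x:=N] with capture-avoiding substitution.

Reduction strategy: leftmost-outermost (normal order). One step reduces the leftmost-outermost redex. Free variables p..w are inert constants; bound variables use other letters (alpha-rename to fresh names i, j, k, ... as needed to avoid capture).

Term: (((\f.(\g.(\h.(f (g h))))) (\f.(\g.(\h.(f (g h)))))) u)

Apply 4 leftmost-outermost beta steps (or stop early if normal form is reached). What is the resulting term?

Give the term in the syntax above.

Step 0: (((\f.(\g.(\h.(f (g h))))) (\f.(\g.(\h.(f (g h)))))) u)
Step 1: ((\g.(\h.((\f.(\g.(\h.(f (g h))))) (g h)))) u)
Step 2: (\h.((\f.(\g.(\h.(f (g h))))) (u h)))
Step 3: (\h.(\g.(\i.((u h) (g i)))))
Step 4: (normal form reached)

Answer: (\h.(\g.(\i.((u h) (g i)))))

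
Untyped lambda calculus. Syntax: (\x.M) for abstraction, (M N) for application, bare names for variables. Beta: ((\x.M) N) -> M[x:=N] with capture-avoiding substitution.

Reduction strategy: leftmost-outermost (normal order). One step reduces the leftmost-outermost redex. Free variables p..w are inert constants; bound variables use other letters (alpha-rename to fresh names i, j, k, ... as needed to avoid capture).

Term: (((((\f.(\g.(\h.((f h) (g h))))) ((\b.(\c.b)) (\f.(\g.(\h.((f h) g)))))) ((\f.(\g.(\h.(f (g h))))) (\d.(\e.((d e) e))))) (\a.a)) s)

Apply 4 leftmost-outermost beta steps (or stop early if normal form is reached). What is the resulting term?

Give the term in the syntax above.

Step 0: (((((\f.(\g.(\h.((f h) (g h))))) ((\b.(\c.b)) (\f.(\g.(\h.((f h) g)))))) ((\f.(\g.(\h.(f (g h))))) (\d.(\e.((d e) e))))) (\a.a)) s)
Step 1: ((((\g.(\h.((((\b.(\c.b)) (\f.(\g.(\h.((f h) g))))) h) (g h)))) ((\f.(\g.(\h.(f (g h))))) (\d.(\e.((d e) e))))) (\a.a)) s)
Step 2: (((\h.((((\b.(\c.b)) (\f.(\g.(\h.((f h) g))))) h) (((\f.(\g.(\h.(f (g h))))) (\d.(\e.((d e) e)))) h))) (\a.a)) s)
Step 3: (((((\b.(\c.b)) (\f.(\g.(\h.((f h) g))))) (\a.a)) (((\f.(\g.(\h.(f (g h))))) (\d.(\e.((d e) e)))) (\a.a))) s)
Step 4: ((((\c.(\f.(\g.(\h.((f h) g))))) (\a.a)) (((\f.(\g.(\h.(f (g h))))) (\d.(\e.((d e) e)))) (\a.a))) s)

Answer: ((((\c.(\f.(\g.(\h.((f h) g))))) (\a.a)) (((\f.(\g.(\h.(f (g h))))) (\d.(\e.((d e) e)))) (\a.a))) s)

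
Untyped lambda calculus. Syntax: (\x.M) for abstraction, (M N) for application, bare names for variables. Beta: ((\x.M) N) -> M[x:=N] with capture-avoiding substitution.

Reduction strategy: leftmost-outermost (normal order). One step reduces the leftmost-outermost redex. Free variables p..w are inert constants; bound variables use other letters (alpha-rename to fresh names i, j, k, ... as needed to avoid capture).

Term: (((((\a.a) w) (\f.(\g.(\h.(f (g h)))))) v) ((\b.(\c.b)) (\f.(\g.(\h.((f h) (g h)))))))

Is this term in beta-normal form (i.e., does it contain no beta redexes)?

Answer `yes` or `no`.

Answer: no

Derivation:
Term: (((((\a.a) w) (\f.(\g.(\h.(f (g h)))))) v) ((\b.(\c.b)) (\f.(\g.(\h.((f h) (g h)))))))
Found 2 beta redex(es).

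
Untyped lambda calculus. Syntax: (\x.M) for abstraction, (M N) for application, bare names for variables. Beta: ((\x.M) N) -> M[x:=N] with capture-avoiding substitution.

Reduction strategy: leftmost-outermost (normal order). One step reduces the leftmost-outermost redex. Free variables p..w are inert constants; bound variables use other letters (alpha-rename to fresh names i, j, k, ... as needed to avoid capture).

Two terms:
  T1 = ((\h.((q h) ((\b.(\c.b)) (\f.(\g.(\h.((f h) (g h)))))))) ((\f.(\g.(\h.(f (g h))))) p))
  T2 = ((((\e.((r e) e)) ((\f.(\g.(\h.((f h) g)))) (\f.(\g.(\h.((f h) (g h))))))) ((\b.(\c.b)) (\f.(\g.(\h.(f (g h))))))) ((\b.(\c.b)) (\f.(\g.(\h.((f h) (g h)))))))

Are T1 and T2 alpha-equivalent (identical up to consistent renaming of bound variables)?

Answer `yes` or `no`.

Term 1: ((\h.((q h) ((\b.(\c.b)) (\f.(\g.(\h.((f h) (g h)))))))) ((\f.(\g.(\h.(f (g h))))) p))
Term 2: ((((\e.((r e) e)) ((\f.(\g.(\h.((f h) g)))) (\f.(\g.(\h.((f h) (g h))))))) ((\b.(\c.b)) (\f.(\g.(\h.(f (g h))))))) ((\b.(\c.b)) (\f.(\g.(\h.((f h) (g h)))))))
Alpha-equivalence: compare structure up to binder renaming.
Result: False

Answer: no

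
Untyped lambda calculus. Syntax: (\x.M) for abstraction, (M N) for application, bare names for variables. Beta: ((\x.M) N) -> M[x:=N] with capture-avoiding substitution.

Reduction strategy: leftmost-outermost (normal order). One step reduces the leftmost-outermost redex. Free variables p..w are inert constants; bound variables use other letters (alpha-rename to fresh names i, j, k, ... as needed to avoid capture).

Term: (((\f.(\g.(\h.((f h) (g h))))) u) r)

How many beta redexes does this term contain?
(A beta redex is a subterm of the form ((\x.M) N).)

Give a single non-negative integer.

Term: (((\f.(\g.(\h.((f h) (g h))))) u) r)
  Redex: ((\f.(\g.(\h.((f h) (g h))))) u)
Total redexes: 1

Answer: 1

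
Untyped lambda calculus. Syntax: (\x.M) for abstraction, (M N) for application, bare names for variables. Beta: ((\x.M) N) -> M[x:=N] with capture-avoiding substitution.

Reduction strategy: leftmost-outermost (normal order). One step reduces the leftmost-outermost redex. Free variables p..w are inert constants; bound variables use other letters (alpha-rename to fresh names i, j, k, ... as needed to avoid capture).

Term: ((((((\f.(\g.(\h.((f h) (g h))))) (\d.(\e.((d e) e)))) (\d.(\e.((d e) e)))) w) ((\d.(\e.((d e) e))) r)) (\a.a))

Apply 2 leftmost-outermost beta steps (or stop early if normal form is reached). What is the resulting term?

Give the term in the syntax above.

Step 0: ((((((\f.(\g.(\h.((f h) (g h))))) (\d.(\e.((d e) e)))) (\d.(\e.((d e) e)))) w) ((\d.(\e.((d e) e))) r)) (\a.a))
Step 1: (((((\g.(\h.(((\d.(\e.((d e) e))) h) (g h)))) (\d.(\e.((d e) e)))) w) ((\d.(\e.((d e) e))) r)) (\a.a))
Step 2: ((((\h.(((\d.(\e.((d e) e))) h) ((\d.(\e.((d e) e))) h))) w) ((\d.(\e.((d e) e))) r)) (\a.a))

Answer: ((((\h.(((\d.(\e.((d e) e))) h) ((\d.(\e.((d e) e))) h))) w) ((\d.(\e.((d e) e))) r)) (\a.a))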